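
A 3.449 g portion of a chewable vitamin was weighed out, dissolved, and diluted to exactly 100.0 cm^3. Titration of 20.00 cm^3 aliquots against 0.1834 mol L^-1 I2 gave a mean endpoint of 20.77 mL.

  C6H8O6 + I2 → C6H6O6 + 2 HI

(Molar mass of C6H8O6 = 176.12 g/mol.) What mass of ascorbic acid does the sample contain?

n(I2) per titration = 0.02077 × 0.1834 = 3.809 × 10^-3 mol
n(C6H8O6) in each aliquot = 3.809 × 10^-3 mol (1:1 ratio)
n(C6H8O6) in the whole flask = 3.809 × 10^-3 × 100.0/20.00 = 0.01905 mol
mass of C6H8O6 = 0.01905 × 176.12 = 3.354 g

3.354 g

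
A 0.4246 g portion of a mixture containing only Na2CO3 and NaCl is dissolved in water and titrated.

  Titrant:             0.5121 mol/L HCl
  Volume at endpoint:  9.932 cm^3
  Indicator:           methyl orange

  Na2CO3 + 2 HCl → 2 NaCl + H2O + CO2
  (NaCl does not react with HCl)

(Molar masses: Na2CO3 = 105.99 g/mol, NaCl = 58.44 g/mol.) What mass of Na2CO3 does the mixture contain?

0.2695 g

n(HCl) = 0.009932 × 0.5121 = 5.086 × 10^-3 mol
Let x = n(Na2CO3), y = n(NaCl).
Titrant: 2x = 5.086 × 10^-3;  mass: 105.99x + 58.44y = 0.4246
Solving, x = 2.543 × 10^-3 mol, y = 2.653 × 10^-3 mol
mass of Na2CO3 = 2.543 × 10^-3 × 105.99 = 0.2695 g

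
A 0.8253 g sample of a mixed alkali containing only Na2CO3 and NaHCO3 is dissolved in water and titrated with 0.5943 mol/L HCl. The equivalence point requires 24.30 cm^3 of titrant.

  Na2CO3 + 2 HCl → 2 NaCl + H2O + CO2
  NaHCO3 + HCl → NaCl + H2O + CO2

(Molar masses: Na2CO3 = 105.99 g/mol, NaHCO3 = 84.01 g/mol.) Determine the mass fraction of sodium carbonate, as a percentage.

80.32 %

n(HCl) = 0.02430 × 0.5943 = 0.01444 mol
Let x = n(Na2CO3), y = n(NaHCO3).
Titrant: 2x + 1y = 0.01444;  mass: 105.99x + 84.01y = 0.8253
Solving, x = 6.254 × 10^-3 mol, y = 1.934 × 10^-3 mol
mass of Na2CO3 = 6.254 × 10^-3 × 105.99 = 0.6629 g
% Na2CO3 = 0.6629 / 0.8253 × 100 = 80.32 %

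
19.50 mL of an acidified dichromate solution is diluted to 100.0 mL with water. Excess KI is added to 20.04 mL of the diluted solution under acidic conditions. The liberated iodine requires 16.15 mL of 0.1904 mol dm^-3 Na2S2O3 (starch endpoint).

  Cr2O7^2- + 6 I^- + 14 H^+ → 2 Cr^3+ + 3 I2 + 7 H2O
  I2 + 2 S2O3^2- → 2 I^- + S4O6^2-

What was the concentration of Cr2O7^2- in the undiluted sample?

n(S2O3^2-) = 0.01615 × 0.1904 = 3.075 × 10^-3 mol
n(I2) = n(S2O3^2-)/2 = 1.537 × 10^-3 mol
From the 1:3 ratio, n(Cr2O7^2-) in the aliquot = 1/3 × 1.537 × 10^-3 = 5.125 × 10^-4 mol
[Cr2O7^2-]_dilute = 5.125 × 10^-4 / 0.02004 = 0.02557 mol/L
[Cr2O7^2-]_original = 0.02557 × 100.0/19.50 = 0.1311 mol/L

0.1311 mol/L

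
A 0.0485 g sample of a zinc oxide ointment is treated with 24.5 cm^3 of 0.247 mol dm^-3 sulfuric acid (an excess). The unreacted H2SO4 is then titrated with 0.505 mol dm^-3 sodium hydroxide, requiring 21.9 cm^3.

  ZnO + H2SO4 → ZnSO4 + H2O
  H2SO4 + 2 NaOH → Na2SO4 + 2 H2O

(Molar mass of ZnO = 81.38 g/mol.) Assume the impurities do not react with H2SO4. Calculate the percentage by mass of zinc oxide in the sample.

87.5 %

n(H2SO4) added = 0.0245 × 0.247 = 6.05 × 10^-3 mol
n(NaOH) used in back-titration = 0.0219 × 0.505 = 0.0111 mol
From the 1:2 ratio, n(H2SO4) left over = 1/2 × 0.0111 = 5.53 × 10^-3 mol
n(H2SO4) consumed by analyte = 6.05 × 10^-3 − 5.53 × 10^-3 = 5.22 × 10^-4 mol
n(ZnO) = 5.22 × 10^-4 mol (1:1 ratio)
mass of ZnO = 5.22 × 10^-4 × 81.38 = 0.0425 g
% ZnO = 0.0425 / 0.0485 × 100 = 87.5 %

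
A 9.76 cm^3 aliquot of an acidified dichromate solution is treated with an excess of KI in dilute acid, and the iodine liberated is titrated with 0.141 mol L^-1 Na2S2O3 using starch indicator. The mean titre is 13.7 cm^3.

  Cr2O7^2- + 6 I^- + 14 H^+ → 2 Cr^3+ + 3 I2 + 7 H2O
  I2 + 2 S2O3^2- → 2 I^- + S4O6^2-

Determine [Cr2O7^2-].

n(S2O3^2-) = 0.0137 × 0.141 = 1.93 × 10^-3 mol
n(I2) = n(S2O3^2-)/2 = 9.66 × 10^-4 mol
From the 1:3 ratio, n(Cr2O7^2-) in the aliquot = 1/3 × 9.66 × 10^-4 = 3.22 × 10^-4 mol
[Cr2O7^2-] = 3.22 × 10^-4 / 0.00976 = 0.0330 mol/L

0.0330 mol/L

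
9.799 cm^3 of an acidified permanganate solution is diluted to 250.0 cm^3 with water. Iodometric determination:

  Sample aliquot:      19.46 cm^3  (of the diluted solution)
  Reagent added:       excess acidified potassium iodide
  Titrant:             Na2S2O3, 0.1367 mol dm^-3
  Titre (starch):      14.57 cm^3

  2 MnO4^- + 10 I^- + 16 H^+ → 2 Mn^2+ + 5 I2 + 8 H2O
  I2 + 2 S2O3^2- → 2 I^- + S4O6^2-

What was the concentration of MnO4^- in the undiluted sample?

n(S2O3^2-) = 0.01457 × 0.1367 = 1.992 × 10^-3 mol
n(I2) = n(S2O3^2-)/2 = 9.959 × 10^-4 mol
From the 2:5 ratio, n(MnO4^-) in the aliquot = 2/5 × 9.959 × 10^-4 = 3.983 × 10^-4 mol
[MnO4^-]_dilute = 3.983 × 10^-4 / 0.01946 = 0.02047 mol/L
[MnO4^-]_original = 0.02047 × 250.0/9.799 = 0.5222 mol/L

0.5222 mol/L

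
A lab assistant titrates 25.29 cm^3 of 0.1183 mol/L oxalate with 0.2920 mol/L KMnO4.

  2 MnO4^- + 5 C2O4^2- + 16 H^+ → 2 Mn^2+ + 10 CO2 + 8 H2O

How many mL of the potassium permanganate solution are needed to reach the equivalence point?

4.098 mL

n(C2O4^2-) = 0.02529 L × 0.1183 mol/L = 2.992 × 10^-3 mol
From the 2:5 stoichiometry, n(KMnO4) = 2/5 × 2.992 × 10^-3 = 1.197 × 10^-3 mol
V(KMnO4) = 1.197 × 10^-3 mol / 0.2920 mol/L = 0.004098 L = 4.098 mL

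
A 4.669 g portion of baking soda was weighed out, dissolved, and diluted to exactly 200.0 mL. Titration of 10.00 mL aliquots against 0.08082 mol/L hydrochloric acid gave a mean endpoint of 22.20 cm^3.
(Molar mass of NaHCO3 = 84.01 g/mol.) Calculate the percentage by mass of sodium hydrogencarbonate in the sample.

NaHCO3 + HCl → NaCl + H2O + CO2
n(HCl) per titration = 0.02220 × 0.08082 = 1.794 × 10^-3 mol
n(NaHCO3) in each aliquot = 1.794 × 10^-3 mol (1:1 ratio)
n(NaHCO3) in the whole flask = 1.794 × 10^-3 × 200.0/10.00 = 0.03588 mol
mass of NaHCO3 = 0.03588 × 84.01 = 3.015 g
% NaHCO3 = 3.015 / 4.669 × 100 = 64.57 %

64.57 %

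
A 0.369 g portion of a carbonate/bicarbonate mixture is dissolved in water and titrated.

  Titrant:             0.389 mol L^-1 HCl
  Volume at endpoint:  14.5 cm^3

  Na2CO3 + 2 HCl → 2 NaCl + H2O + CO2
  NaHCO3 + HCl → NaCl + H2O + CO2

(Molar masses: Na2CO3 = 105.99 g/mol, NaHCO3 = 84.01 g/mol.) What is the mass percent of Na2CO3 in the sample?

48.6 %

n(HCl) = 0.0145 × 0.389 = 5.64 × 10^-3 mol
Let x = n(Na2CO3), y = n(NaHCO3).
Titrant: 2x + 1y = 5.64 × 10^-3;  mass: 105.99x + 84.01y = 0.369
Solving, x = 1.69 × 10^-3 mol, y = 2.26 × 10^-3 mol
mass of Na2CO3 = 1.69 × 10^-3 × 105.99 = 0.179 g
% Na2CO3 = 0.179 / 0.369 × 100 = 48.6 %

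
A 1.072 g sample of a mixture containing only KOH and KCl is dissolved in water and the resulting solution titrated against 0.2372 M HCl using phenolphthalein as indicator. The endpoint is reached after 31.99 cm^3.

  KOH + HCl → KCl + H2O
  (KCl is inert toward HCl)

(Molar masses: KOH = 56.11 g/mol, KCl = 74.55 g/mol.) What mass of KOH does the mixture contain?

n(HCl) = 0.03199 × 0.2372 = 7.588 × 10^-3 mol
Let x = n(KOH), y = n(KCl).
Titrant: 1x = 7.588 × 10^-3;  mass: 56.11x + 74.55y = 1.072
Solving, x = 7.588 × 10^-3 mol, y = 8.668 × 10^-3 mol
mass of KOH = 7.588 × 10^-3 × 56.11 = 0.4258 g

0.4258 g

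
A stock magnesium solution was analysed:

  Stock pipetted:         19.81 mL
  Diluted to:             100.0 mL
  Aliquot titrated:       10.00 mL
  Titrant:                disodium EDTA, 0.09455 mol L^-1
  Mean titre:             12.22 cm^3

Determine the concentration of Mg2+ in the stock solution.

Mg^2+ + EDTA^4- → [Mg(EDTA)]^2-
n(EDTA) = 0.01222 × 0.09455 = 1.155 × 10^-3 mol
n(Mg2+) in the aliquot = 1.155 × 10^-3 mol (1:1 ratio)
[Mg2+]_dilute = 1.155 × 10^-3 / 0.01000 = 0.1155 mol/L
Dilution factor = 100.0 / 19.81 = 5.048
[Mg2+]_stock = 0.1155 × 5.048 = 0.5832 mol/L

0.5832 mol/L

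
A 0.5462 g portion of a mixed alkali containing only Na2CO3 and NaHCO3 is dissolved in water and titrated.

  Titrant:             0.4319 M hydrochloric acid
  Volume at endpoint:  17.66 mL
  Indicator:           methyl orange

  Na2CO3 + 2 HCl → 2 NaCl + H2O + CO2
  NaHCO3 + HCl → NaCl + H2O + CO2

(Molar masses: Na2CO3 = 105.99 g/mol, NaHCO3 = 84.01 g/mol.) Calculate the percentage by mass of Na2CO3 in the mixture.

n(HCl) = 0.01766 × 0.4319 = 7.627 × 10^-3 mol
Let x = n(Na2CO3), y = n(NaHCO3).
Titrant: 2x + 1y = 7.627 × 10^-3;  mass: 105.99x + 84.01y = 0.5462
Solving, x = 1.525 × 10^-3 mol, y = 4.578 × 10^-3 mol
mass of Na2CO3 = 1.525 × 10^-3 × 105.99 = 0.1616 g
% Na2CO3 = 0.1616 / 0.5462 × 100 = 29.59 %

29.59 %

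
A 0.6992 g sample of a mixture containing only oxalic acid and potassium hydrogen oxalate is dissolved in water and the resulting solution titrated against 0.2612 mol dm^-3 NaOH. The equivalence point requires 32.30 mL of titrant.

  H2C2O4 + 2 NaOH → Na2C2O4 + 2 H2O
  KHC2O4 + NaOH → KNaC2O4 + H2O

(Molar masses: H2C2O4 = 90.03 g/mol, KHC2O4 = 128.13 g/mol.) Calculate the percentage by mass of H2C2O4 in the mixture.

29.57 %

n(NaOH) = 0.03230 × 0.2612 = 8.437 × 10^-3 mol
Let x = n(H2C2O4), y = n(KHC2O4).
Titrant: 2x + 1y = 8.437 × 10^-3;  mass: 90.03x + 128.13y = 0.6992
Solving, x = 2.297 × 10^-3 mol, y = 3.843 × 10^-3 mol
mass of H2C2O4 = 2.297 × 10^-3 × 90.03 = 0.2068 g
% H2C2O4 = 0.2068 / 0.6992 × 100 = 29.57 %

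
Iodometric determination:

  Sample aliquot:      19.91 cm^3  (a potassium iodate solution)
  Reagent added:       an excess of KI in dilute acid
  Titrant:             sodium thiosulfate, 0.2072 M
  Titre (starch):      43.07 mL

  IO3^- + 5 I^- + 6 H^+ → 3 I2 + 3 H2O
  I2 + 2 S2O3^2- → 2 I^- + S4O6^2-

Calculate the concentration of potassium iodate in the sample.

0.07470 M

n(S2O3^2-) = 0.04307 × 0.2072 = 8.924 × 10^-3 mol
n(I2) = n(S2O3^2-)/2 = 4.462 × 10^-3 mol
From the 1:3 ratio, n(IO3^-) in the aliquot = 1/3 × 4.462 × 10^-3 = 1.487 × 10^-3 mol
[IO3^-] = 1.487 × 10^-3 / 0.01991 = 0.07470 mol/L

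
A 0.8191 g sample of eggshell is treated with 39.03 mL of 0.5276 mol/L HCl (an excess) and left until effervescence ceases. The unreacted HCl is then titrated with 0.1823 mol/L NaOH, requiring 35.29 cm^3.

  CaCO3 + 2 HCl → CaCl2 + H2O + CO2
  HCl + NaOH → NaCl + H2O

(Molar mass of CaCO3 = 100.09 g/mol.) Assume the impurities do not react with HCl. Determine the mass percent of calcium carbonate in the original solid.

n(HCl) added = 0.03903 × 0.5276 = 0.02059 mol
n(NaOH) used in back-titration = 0.03529 × 0.1823 = 6.433 × 10^-3 mol
n(HCl) left over = 6.433 × 10^-3 mol (1:1 ratio)
n(HCl) consumed by analyte = 0.02059 − 6.433 × 10^-3 = 0.01416 mol
From the 1:2 ratio, n(CaCO3) = 1/2 × 0.01416 = 7.079 × 10^-3 mol
mass of CaCO3 = 7.079 × 10^-3 × 100.09 = 0.7086 g
% CaCO3 = 0.7086 / 0.8191 × 100 = 86.51 %

86.51 %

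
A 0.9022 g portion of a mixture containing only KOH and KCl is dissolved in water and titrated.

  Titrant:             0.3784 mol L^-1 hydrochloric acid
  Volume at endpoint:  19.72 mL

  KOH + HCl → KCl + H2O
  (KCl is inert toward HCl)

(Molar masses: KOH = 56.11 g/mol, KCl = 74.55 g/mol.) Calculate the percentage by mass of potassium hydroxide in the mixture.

n(HCl) = 0.01972 × 0.3784 = 7.462 × 10^-3 mol
Let x = n(KOH), y = n(KCl).
Titrant: 1x = 7.462 × 10^-3;  mass: 56.11x + 74.55y = 0.9022
Solving, x = 7.462 × 10^-3 mol, y = 6.486 × 10^-3 mol
mass of KOH = 7.462 × 10^-3 × 56.11 = 0.4187 g
% KOH = 0.4187 / 0.9022 × 100 = 46.41 %

46.41 %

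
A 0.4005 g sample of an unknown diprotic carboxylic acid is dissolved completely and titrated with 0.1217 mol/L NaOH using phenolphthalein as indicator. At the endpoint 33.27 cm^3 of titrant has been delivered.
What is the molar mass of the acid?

197.8 g/mol

n(NaOH) = 0.03327 L × 0.1217 mol/L = 4.049 × 10^-3 mol
From the 1:2 ratio, n(H2A) = 1/2 × 4.049 × 10^-3 = 2.024 × 10^-3 mol
M = m / n = 0.4005 g / 2.024 × 10^-3 mol = 197.8 g/mol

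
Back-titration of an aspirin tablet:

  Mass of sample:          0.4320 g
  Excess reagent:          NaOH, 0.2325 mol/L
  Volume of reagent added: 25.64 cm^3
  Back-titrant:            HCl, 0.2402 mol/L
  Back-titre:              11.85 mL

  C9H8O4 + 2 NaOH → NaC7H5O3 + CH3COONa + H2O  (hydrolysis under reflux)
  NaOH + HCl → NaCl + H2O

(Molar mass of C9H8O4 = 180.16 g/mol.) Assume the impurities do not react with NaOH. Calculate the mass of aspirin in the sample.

n(NaOH) added = 0.02564 × 0.2325 = 5.961 × 10^-3 mol
n(HCl) used in back-titration = 0.01185 × 0.2402 = 2.846 × 10^-3 mol
n(NaOH) left over = 2.846 × 10^-3 mol (1:1 ratio)
n(NaOH) consumed by analyte = 5.961 × 10^-3 − 2.846 × 10^-3 = 3.115 × 10^-3 mol
From the 1:2 ratio, n(C9H8O4) = 1/2 × 3.115 × 10^-3 = 1.557 × 10^-3 mol
mass of C9H8O4 = 1.557 × 10^-3 × 180.16 = 0.2806 g

0.2806 g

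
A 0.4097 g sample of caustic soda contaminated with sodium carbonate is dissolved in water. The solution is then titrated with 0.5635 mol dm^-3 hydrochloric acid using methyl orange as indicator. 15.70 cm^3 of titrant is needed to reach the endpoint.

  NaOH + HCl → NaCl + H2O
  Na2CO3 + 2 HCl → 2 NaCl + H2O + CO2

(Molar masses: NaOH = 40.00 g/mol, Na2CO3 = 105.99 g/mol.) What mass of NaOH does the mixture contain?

n(HCl) = 0.01570 × 0.5635 = 8.847 × 10^-3 mol
Let x = n(NaOH), y = n(Na2CO3).
Titrant: 1x + 2y = 8.847 × 10^-3;  mass: 40.00x + 105.99y = 0.4097
Solving, x = 4.551 × 10^-3 mol, y = 2.148 × 10^-3 mol
mass of NaOH = 4.551 × 10^-3 × 40.00 = 0.1821 g

0.1821 g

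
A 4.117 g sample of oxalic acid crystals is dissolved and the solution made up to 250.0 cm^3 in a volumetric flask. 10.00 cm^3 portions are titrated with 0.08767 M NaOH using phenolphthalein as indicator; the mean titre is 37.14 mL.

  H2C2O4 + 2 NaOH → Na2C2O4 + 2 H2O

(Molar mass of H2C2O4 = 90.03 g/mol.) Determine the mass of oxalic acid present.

n(NaOH) per titration = 0.03714 × 0.08767 = 3.256 × 10^-3 mol
From the 1:2 ratio, n(H2C2O4) in each aliquot = 1/2 × 3.256 × 10^-3 = 1.628 × 10^-3 mol
n(H2C2O4) in the whole flask = 1.628 × 10^-3 × 250.0/10.00 = 0.04070 mol
mass of H2C2O4 = 0.04070 × 90.03 = 3.664 g

3.664 g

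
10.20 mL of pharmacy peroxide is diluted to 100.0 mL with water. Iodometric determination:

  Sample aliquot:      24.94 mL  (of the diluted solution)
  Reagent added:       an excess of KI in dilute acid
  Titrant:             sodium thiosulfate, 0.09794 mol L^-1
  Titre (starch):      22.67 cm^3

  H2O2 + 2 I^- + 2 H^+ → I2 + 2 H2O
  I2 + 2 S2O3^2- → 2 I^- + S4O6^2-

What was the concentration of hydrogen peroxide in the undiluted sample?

n(S2O3^2-) = 0.02267 × 0.09794 = 2.220 × 10^-3 mol
n(I2) = n(S2O3^2-)/2 = 1.110 × 10^-3 mol
n(H2O2) in the aliquot = 1.110 × 10^-3 mol (1:1 ratio)
[H2O2]_dilute = 1.110 × 10^-3 / 0.02494 = 0.04451 mol/L
[H2O2]_original = 0.04451 × 100.0/10.20 = 0.4364 mol/L

0.4364 mol/L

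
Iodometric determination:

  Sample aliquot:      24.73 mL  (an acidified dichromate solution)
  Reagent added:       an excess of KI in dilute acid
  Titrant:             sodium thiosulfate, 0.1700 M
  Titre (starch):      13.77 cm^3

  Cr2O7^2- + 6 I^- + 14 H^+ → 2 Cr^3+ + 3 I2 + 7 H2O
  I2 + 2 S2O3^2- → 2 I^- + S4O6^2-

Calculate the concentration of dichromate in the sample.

0.01578 M

n(S2O3^2-) = 0.01377 × 0.1700 = 2.341 × 10^-3 mol
n(I2) = n(S2O3^2-)/2 = 1.170 × 10^-3 mol
From the 1:3 ratio, n(Cr2O7^2-) in the aliquot = 1/3 × 1.170 × 10^-3 = 3.901 × 10^-4 mol
[Cr2O7^2-] = 3.901 × 10^-4 / 0.02473 = 0.01578 mol/L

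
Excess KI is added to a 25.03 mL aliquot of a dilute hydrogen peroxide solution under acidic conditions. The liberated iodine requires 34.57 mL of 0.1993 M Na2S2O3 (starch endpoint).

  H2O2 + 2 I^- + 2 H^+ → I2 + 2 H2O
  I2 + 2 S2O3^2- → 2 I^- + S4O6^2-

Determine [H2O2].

0.1376 M

n(S2O3^2-) = 0.03457 × 0.1993 = 6.890 × 10^-3 mol
n(I2) = n(S2O3^2-)/2 = 3.445 × 10^-3 mol
n(H2O2) in the aliquot = 3.445 × 10^-3 mol (1:1 ratio)
[H2O2] = 3.445 × 10^-3 / 0.02503 = 0.1376 mol/L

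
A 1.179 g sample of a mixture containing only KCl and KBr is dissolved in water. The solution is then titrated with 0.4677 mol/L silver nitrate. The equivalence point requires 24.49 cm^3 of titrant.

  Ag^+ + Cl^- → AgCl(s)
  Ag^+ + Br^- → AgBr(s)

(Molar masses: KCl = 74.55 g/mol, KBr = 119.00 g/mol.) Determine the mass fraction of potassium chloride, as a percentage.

26.18 %

n(AgNO3) = 0.02449 × 0.4677 = 0.01145 mol
Let x = n(KCl), y = n(KBr).
Titrant: 1x + 1y = 0.01145;  mass: 74.55x + 119.00y = 1.179
Solving, x = 4.140 × 10^-3 mol, y = 7.314 × 10^-3 mol
mass of KCl = 4.140 × 10^-3 × 74.55 = 0.3086 g
% KCl = 0.3086 / 1.179 × 100 = 26.18 %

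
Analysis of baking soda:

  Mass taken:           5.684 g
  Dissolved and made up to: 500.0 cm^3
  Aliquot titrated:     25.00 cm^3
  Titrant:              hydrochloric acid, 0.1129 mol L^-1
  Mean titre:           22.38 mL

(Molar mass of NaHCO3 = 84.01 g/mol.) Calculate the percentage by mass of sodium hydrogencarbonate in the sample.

74.69 %

NaHCO3 + HCl → NaCl + H2O + CO2
n(HCl) per titration = 0.02238 × 0.1129 = 2.527 × 10^-3 mol
n(NaHCO3) in each aliquot = 2.527 × 10^-3 mol (1:1 ratio)
n(NaHCO3) in the whole flask = 2.527 × 10^-3 × 500.0/25.00 = 0.05053 mol
mass of NaHCO3 = 0.05053 × 84.01 = 4.245 g
% NaHCO3 = 4.245 / 5.684 × 100 = 74.69 %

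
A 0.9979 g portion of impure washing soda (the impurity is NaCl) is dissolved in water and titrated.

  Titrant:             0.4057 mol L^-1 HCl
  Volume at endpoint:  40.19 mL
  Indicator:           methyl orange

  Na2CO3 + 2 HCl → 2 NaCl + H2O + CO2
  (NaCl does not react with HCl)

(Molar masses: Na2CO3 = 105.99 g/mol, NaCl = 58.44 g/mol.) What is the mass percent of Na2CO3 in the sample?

n(HCl) = 0.04019 × 0.4057 = 0.01631 mol
Let x = n(Na2CO3), y = n(NaCl).
Titrant: 2x = 0.01631;  mass: 105.99x + 58.44y = 0.9979
Solving, x = 8.153 × 10^-3 mol, y = 2.290 × 10^-3 mol
mass of Na2CO3 = 8.153 × 10^-3 × 105.99 = 0.8641 g
% Na2CO3 = 0.8641 / 0.9979 × 100 = 86.59 %

86.59 %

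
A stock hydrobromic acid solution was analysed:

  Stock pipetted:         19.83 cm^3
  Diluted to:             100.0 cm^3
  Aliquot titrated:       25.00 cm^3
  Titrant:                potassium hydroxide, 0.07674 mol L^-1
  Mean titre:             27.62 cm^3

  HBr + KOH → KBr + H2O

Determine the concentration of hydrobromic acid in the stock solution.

n(KOH) = 0.02762 × 0.07674 = 2.120 × 10^-3 mol
n(HBr) in the aliquot = 2.120 × 10^-3 mol (1:1 ratio)
[HBr]_dilute = 2.120 × 10^-3 / 0.02500 = 0.08478 mol/L
Dilution factor = 100.0 / 19.83 = 5.043
[HBr]_stock = 0.08478 × 5.043 = 0.4275 mol/L

0.4275 mol/L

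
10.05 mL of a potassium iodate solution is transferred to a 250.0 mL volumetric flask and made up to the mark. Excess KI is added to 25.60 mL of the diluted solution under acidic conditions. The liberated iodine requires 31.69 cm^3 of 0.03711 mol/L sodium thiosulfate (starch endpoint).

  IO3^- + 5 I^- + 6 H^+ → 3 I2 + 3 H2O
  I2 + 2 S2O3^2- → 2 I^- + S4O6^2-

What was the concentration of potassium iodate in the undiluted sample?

0.1905 mol/L

n(S2O3^2-) = 0.03169 × 0.03711 = 1.176 × 10^-3 mol
n(I2) = n(S2O3^2-)/2 = 5.880 × 10^-4 mol
From the 1:3 ratio, n(IO3^-) in the aliquot = 1/3 × 5.880 × 10^-4 = 1.960 × 10^-4 mol
[IO3^-]_dilute = 1.960 × 10^-4 / 0.02560 = 0.007656 mol/L
[IO3^-]_original = 0.007656 × 250.0/10.05 = 0.1905 mol/L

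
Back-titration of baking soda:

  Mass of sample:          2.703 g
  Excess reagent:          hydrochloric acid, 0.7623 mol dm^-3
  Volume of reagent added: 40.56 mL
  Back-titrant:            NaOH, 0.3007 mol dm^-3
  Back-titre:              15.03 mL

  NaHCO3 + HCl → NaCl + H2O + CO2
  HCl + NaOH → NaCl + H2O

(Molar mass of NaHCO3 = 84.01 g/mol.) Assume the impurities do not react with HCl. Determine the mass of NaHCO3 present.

n(HCl) added = 0.04056 × 0.7623 = 0.03092 mol
n(NaOH) used in back-titration = 0.01503 × 0.3007 = 4.520 × 10^-3 mol
n(HCl) left over = 4.520 × 10^-3 mol (1:1 ratio)
n(HCl) consumed by analyte = 0.03092 − 4.520 × 10^-3 = 0.02640 mol
n(NaHCO3) = 0.02640 mol (1:1 ratio)
mass of NaHCO3 = 0.02640 × 84.01 = 2.218 g

2.218 g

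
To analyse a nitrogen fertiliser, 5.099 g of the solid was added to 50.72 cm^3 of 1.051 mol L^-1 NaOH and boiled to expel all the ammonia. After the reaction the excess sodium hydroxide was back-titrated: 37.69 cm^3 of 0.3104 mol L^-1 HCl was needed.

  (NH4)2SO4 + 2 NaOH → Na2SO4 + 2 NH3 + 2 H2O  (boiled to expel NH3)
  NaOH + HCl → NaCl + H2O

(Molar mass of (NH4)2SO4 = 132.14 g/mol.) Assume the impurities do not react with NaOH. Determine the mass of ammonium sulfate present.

2.749 g

n(NaOH) added = 0.05072 × 1.051 = 0.05331 mol
n(HCl) used in back-titration = 0.03769 × 0.3104 = 0.01170 mol
n(NaOH) left over = 0.01170 mol (1:1 ratio)
n(NaOH) consumed by analyte = 0.05331 − 0.01170 = 0.04161 mol
From the 1:2 ratio, n((NH4)2SO4) = 1/2 × 0.04161 = 0.02080 mol
mass of (NH4)2SO4 = 0.02080 × 132.14 = 2.749 g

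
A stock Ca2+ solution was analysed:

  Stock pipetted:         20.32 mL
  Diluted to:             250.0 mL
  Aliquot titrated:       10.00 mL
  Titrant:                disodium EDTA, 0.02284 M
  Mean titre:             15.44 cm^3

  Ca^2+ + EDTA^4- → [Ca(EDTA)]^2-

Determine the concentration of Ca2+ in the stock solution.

0.4339 M

n(EDTA) = 0.01544 × 0.02284 = 3.526 × 10^-4 mol
n(Ca2+) in the aliquot = 3.526 × 10^-4 mol (1:1 ratio)
[Ca2+]_dilute = 3.526 × 10^-4 / 0.01000 = 0.03526 mol/L
Dilution factor = 250.0 / 20.32 = 12.30
[Ca2+]_stock = 0.03526 × 12.30 = 0.4339 mol/L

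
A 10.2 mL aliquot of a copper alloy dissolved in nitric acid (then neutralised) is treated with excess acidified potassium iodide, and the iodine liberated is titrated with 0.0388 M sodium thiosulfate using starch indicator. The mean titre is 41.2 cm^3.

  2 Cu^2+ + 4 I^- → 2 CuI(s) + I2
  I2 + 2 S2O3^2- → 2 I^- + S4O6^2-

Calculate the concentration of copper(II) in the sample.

n(S2O3^2-) = 0.0412 × 0.0388 = 1.60 × 10^-3 mol
n(I2) = n(S2O3^2-)/2 = 7.99 × 10^-4 mol
From the 2:1 ratio, n(Cu2+) in the aliquot = 2/1 × 7.99 × 10^-4 = 1.60 × 10^-3 mol
[Cu2+] = 1.60 × 10^-3 / 0.0102 = 0.157 mol/L

0.157 M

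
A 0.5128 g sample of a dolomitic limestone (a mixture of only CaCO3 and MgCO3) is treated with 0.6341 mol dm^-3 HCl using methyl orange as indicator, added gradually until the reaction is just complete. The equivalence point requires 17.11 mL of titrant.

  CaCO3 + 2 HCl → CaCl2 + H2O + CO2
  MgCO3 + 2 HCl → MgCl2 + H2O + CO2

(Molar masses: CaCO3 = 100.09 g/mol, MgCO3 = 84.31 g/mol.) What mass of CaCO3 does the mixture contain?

n(HCl) = 0.01711 × 0.6341 = 0.01085 mol
Let x = n(CaCO3), y = n(MgCO3).
Titrant: 2x + 2y = 0.01085;  mass: 100.09x + 84.31y = 0.5128
Solving, x = 3.513 × 10^-3 mol, y = 1.911 × 10^-3 mol
mass of CaCO3 = 3.513 × 10^-3 × 100.09 = 0.3517 g

0.3517 g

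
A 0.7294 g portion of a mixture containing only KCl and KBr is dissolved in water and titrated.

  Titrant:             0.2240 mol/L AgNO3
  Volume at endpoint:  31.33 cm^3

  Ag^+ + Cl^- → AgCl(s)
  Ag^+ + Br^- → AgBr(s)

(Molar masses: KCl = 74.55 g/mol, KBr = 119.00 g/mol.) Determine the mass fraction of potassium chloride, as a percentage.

24.31 %

n(AgNO3) = 0.03133 × 0.2240 = 7.018 × 10^-3 mol
Let x = n(KCl), y = n(KBr).
Titrant: 1x + 1y = 7.018 × 10^-3;  mass: 74.55x + 119.00y = 0.7294
Solving, x = 2.379 × 10^-3 mol, y = 4.639 × 10^-3 mol
mass of KCl = 2.379 × 10^-3 × 74.55 = 0.1773 g
% KCl = 0.1773 / 0.7294 × 100 = 24.31 %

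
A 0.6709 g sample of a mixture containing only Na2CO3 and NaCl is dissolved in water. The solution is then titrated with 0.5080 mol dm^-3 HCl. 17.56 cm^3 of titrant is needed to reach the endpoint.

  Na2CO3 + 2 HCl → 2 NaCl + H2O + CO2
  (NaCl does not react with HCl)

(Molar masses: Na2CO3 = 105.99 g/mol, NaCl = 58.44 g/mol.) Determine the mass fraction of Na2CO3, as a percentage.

70.46 %

n(HCl) = 0.01756 × 0.5080 = 8.920 × 10^-3 mol
Let x = n(Na2CO3), y = n(NaCl).
Titrant: 2x = 8.920 × 10^-3;  mass: 105.99x + 58.44y = 0.6709
Solving, x = 4.460 × 10^-3 mol, y = 3.391 × 10^-3 mol
mass of Na2CO3 = 4.460 × 10^-3 × 105.99 = 0.4727 g
% Na2CO3 = 0.4727 / 0.6709 × 100 = 70.46 %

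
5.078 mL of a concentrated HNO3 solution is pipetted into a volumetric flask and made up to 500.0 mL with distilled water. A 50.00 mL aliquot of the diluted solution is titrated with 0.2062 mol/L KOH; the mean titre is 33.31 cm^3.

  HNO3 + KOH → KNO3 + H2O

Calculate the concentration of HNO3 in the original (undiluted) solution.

13.53 mol/L

n(KOH) = 0.03331 × 0.2062 = 6.869 × 10^-3 mol
n(HNO3) in the aliquot = 6.869 × 10^-3 mol (1:1 ratio)
[HNO3]_dilute = 6.869 × 10^-3 / 0.05000 = 0.1374 mol/L
Dilution factor = 500.0 / 5.078 = 98.46
[HNO3]_stock = 0.1374 × 98.46 = 13.53 mol/L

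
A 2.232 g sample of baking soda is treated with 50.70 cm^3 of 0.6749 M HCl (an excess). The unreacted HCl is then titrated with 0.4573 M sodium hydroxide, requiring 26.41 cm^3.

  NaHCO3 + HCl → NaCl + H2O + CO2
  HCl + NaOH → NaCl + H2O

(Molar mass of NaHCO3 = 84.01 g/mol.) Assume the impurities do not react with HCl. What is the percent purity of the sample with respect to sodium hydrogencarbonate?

83.33 %

n(HCl) added = 0.05070 × 0.6749 = 0.03422 mol
n(NaOH) used in back-titration = 0.02641 × 0.4573 = 0.01208 mol
n(HCl) left over = 0.01208 mol (1:1 ratio)
n(HCl) consumed by analyte = 0.03422 − 0.01208 = 0.02214 mol
n(NaHCO3) = 0.02214 mol (1:1 ratio)
mass of NaHCO3 = 0.02214 × 84.01 = 1.860 g
% NaHCO3 = 1.860 / 2.232 × 100 = 83.33 %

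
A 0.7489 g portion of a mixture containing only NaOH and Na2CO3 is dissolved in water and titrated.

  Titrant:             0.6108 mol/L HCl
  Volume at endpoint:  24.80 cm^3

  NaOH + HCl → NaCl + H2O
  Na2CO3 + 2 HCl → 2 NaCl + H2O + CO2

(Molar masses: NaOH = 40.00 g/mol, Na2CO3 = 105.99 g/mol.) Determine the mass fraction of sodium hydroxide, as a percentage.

n(HCl) = 0.02480 × 0.6108 = 0.01515 mol
Let x = n(NaOH), y = n(Na2CO3).
Titrant: 1x + 2y = 0.01515;  mass: 40.00x + 105.99y = 0.7489
Solving, x = 4.145 × 10^-3 mol, y = 5.502 × 10^-3 mol
mass of NaOH = 4.145 × 10^-3 × 40.00 = 0.1658 g
% NaOH = 0.1658 / 0.7489 × 100 = 22.14 %

22.14 %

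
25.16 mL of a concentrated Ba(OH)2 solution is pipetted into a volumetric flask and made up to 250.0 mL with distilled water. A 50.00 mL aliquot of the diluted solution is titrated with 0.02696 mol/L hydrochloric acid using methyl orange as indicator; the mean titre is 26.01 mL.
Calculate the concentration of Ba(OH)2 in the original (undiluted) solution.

0.06968 mol/L

Ba(OH)2 + 2 HCl → BaCl2 + 2 H2O
n(HCl) = 0.02601 × 0.02696 = 7.012 × 10^-4 mol
From the 1:2 ratio, n(Ba(OH)2) in the aliquot = 1/2 × 7.012 × 10^-4 = 3.506 × 10^-4 mol
[Ba(OH)2]_dilute = 3.506 × 10^-4 / 0.05000 = 0.007012 mol/L
Dilution factor = 250.0 / 25.16 = 9.936
[Ba(OH)2]_stock = 0.007012 × 9.936 = 0.06968 mol/L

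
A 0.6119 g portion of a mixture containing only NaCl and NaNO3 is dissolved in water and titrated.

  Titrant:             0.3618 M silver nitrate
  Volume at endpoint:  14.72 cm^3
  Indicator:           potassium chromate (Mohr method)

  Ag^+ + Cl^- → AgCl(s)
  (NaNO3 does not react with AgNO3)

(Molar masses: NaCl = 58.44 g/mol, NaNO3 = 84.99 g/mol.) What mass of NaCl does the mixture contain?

0.3112 g

n(AgNO3) = 0.01472 × 0.3618 = 5.326 × 10^-3 mol
Let x = n(NaCl), y = n(NaNO3).
Titrant: 1x = 5.326 × 10^-3;  mass: 58.44x + 84.99y = 0.6119
Solving, x = 5.326 × 10^-3 mol, y = 3.538 × 10^-3 mol
mass of NaCl = 5.326 × 10^-3 × 58.44 = 0.3112 g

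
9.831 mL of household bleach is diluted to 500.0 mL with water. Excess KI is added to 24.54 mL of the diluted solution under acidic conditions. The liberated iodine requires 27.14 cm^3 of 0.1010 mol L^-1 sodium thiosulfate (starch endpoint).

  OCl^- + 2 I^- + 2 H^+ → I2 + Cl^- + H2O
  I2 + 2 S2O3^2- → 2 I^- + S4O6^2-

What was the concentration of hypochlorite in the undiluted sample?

n(S2O3^2-) = 0.02714 × 0.1010 = 2.741 × 10^-3 mol
n(I2) = n(S2O3^2-)/2 = 1.371 × 10^-3 mol
n(OCl^-) in the aliquot = 1.371 × 10^-3 mol (1:1 ratio)
[OCl^-]_dilute = 1.371 × 10^-3 / 0.02454 = 0.05585 mol/L
[OCl^-]_original = 0.05585 × 500.0/9.831 = 2.841 mol/L

2.841 mol/L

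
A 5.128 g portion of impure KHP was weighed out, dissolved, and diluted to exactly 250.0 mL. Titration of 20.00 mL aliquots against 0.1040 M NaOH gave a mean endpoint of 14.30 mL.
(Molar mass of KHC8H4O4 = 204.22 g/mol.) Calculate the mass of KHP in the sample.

KHC8H4O4 + NaOH → KNaC8H4O4 + H2O
n(NaOH) per titration = 0.01430 × 0.1040 = 1.487 × 10^-3 mol
n(KHC8H4O4) in each aliquot = 1.487 × 10^-3 mol (1:1 ratio)
n(KHC8H4O4) in the whole flask = 1.487 × 10^-3 × 250.0/20.00 = 0.01859 mol
mass of KHC8H4O4 = 0.01859 × 204.22 = 3.796 g

3.796 g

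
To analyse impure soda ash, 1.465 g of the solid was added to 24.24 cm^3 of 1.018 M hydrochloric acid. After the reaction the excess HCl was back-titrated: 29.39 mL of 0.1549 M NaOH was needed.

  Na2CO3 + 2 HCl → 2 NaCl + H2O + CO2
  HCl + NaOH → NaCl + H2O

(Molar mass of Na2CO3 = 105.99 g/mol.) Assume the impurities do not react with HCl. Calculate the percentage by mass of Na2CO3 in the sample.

72.80 %

n(HCl) added = 0.02424 × 1.018 = 0.02468 mol
n(NaOH) used in back-titration = 0.02939 × 0.1549 = 4.553 × 10^-3 mol
n(HCl) left over = 4.553 × 10^-3 mol (1:1 ratio)
n(HCl) consumed by analyte = 0.02468 − 4.553 × 10^-3 = 0.02012 mol
From the 1:2 ratio, n(Na2CO3) = 1/2 × 0.02012 = 0.01006 mol
mass of Na2CO3 = 0.01006 × 105.99 = 1.066 g
% Na2CO3 = 1.066 / 1.465 × 100 = 72.80 %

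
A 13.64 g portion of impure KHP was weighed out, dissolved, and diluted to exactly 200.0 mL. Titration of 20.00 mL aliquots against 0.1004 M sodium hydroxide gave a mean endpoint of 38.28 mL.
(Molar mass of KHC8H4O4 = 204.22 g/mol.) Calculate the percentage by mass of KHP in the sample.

KHC8H4O4 + NaOH → KNaC8H4O4 + H2O
n(NaOH) per titration = 0.03828 × 0.1004 = 3.843 × 10^-3 mol
n(KHC8H4O4) in each aliquot = 3.843 × 10^-3 mol (1:1 ratio)
n(KHC8H4O4) in the whole flask = 3.843 × 10^-3 × 200.0/20.00 = 0.03843 mol
mass of KHC8H4O4 = 0.03843 × 204.22 = 7.849 g
% KHC8H4O4 = 7.849 / 13.64 × 100 = 57.54 %

57.54 %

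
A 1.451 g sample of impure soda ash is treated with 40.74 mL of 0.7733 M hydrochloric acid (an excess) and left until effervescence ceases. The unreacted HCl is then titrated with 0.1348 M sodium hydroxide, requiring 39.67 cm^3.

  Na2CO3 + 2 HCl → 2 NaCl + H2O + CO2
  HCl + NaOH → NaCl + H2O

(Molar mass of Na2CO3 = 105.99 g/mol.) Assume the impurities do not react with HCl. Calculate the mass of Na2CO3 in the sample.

n(HCl) added = 0.04074 × 0.7733 = 0.03150 mol
n(NaOH) used in back-titration = 0.03967 × 0.1348 = 5.348 × 10^-3 mol
n(HCl) left over = 5.348 × 10^-3 mol (1:1 ratio)
n(HCl) consumed by analyte = 0.03150 − 5.348 × 10^-3 = 0.02616 mol
From the 1:2 ratio, n(Na2CO3) = 1/2 × 0.02616 = 0.01308 mol
mass of Na2CO3 = 0.01308 × 105.99 = 1.386 g

1.386 g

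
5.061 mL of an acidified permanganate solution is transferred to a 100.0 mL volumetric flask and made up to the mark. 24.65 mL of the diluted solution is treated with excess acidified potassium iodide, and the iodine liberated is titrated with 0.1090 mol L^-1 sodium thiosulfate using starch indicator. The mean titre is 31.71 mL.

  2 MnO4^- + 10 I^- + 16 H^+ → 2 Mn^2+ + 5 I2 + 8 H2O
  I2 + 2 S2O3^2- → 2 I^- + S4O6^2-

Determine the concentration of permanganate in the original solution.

n(S2O3^2-) = 0.03171 × 0.1090 = 3.456 × 10^-3 mol
n(I2) = n(S2O3^2-)/2 = 1.728 × 10^-3 mol
From the 2:5 ratio, n(MnO4^-) in the aliquot = 2/5 × 1.728 × 10^-3 = 6.913 × 10^-4 mol
[MnO4^-]_dilute = 6.913 × 10^-4 / 0.02465 = 0.02804 mol/L
[MnO4^-]_original = 0.02804 × 100.0/5.061 = 0.5541 mol/L

0.5541 mol/L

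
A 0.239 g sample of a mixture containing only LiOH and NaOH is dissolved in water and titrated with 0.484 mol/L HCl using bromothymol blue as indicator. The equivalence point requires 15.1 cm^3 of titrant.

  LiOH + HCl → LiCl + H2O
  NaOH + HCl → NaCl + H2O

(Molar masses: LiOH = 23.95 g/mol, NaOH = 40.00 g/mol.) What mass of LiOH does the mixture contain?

0.0796 g

n(HCl) = 0.0151 × 0.484 = 7.31 × 10^-3 mol
Let x = n(LiOH), y = n(NaOH).
Titrant: 1x + 1y = 7.31 × 10^-3;  mass: 23.95x + 40.00y = 0.239
Solving, x = 3.32 × 10^-3 mol, y = 3.99 × 10^-3 mol
mass of LiOH = 3.32 × 10^-3 × 23.95 = 0.0796 g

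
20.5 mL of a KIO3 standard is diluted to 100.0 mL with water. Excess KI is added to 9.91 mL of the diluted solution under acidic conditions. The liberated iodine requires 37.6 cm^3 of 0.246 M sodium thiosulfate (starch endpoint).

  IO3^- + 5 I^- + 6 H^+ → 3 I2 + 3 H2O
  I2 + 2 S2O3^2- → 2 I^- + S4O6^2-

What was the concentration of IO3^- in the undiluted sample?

0.759 M

n(S2O3^2-) = 0.0376 × 0.246 = 9.25 × 10^-3 mol
n(I2) = n(S2O3^2-)/2 = 4.62 × 10^-3 mol
From the 1:3 ratio, n(IO3^-) in the aliquot = 1/3 × 4.62 × 10^-3 = 1.54 × 10^-3 mol
[IO3^-]_dilute = 1.54 × 10^-3 / 0.00991 = 0.156 mol/L
[IO3^-]_original = 0.156 × 100.0/20.5 = 0.759 mol/L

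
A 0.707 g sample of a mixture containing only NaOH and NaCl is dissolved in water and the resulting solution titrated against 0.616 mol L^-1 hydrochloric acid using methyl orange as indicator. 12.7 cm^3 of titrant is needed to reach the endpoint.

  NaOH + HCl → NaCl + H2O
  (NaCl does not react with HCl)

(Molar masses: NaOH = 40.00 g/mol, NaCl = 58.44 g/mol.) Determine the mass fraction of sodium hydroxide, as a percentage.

44.3 %

n(HCl) = 0.0127 × 0.616 = 7.82 × 10^-3 mol
Let x = n(NaOH), y = n(NaCl).
Titrant: 1x = 7.82 × 10^-3;  mass: 40.00x + 58.44y = 0.707
Solving, x = 7.82 × 10^-3 mol, y = 6.74 × 10^-3 mol
mass of NaOH = 7.82 × 10^-3 × 40.00 = 0.313 g
% NaOH = 0.313 / 0.707 × 100 = 44.3 %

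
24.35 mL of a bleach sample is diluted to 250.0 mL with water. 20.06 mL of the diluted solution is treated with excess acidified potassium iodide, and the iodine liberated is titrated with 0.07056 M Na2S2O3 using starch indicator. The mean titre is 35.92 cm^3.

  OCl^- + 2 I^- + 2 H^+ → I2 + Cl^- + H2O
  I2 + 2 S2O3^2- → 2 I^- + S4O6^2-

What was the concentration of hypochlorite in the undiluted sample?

n(S2O3^2-) = 0.03592 × 0.07056 = 2.535 × 10^-3 mol
n(I2) = n(S2O3^2-)/2 = 1.267 × 10^-3 mol
n(OCl^-) in the aliquot = 1.267 × 10^-3 mol (1:1 ratio)
[OCl^-]_dilute = 1.267 × 10^-3 / 0.02006 = 0.06317 mol/L
[OCl^-]_original = 0.06317 × 250.0/24.35 = 0.6486 mol/L

0.6486 M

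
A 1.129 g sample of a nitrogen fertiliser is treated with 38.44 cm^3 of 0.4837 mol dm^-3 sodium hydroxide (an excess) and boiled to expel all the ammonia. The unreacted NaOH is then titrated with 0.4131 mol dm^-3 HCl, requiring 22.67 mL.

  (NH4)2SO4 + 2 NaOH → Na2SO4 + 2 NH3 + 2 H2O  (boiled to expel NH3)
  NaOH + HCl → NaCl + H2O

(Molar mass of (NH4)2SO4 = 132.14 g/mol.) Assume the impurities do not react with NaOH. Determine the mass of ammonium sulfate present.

0.6097 g

n(NaOH) added = 0.03844 × 0.4837 = 0.01859 mol
n(HCl) used in back-titration = 0.02267 × 0.4131 = 9.365 × 10^-3 mol
n(NaOH) left over = 9.365 × 10^-3 mol (1:1 ratio)
n(NaOH) consumed by analyte = 0.01859 − 9.365 × 10^-3 = 9.228 × 10^-3 mol
From the 1:2 ratio, n((NH4)2SO4) = 1/2 × 9.228 × 10^-3 = 4.614 × 10^-3 mol
mass of (NH4)2SO4 = 4.614 × 10^-3 × 132.14 = 0.6097 g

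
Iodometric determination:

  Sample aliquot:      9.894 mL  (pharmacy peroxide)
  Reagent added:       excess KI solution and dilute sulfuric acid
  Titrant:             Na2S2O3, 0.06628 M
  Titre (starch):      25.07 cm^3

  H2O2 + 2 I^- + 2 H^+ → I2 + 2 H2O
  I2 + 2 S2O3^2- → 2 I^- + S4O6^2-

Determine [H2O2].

0.08397 M

n(S2O3^2-) = 0.02507 × 0.06628 = 1.662 × 10^-3 mol
n(I2) = n(S2O3^2-)/2 = 8.308 × 10^-4 mol
n(H2O2) in the aliquot = 8.308 × 10^-4 mol (1:1 ratio)
[H2O2] = 8.308 × 10^-4 / 0.009894 = 0.08397 mol/L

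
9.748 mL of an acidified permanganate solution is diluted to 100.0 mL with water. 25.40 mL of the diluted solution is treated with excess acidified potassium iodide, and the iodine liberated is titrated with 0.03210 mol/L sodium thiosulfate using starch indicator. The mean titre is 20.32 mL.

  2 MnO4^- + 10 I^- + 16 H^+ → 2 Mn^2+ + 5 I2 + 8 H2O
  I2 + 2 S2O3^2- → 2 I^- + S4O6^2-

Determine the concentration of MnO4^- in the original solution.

0.05269 mol/L

n(S2O3^2-) = 0.02032 × 0.03210 = 6.523 × 10^-4 mol
n(I2) = n(S2O3^2-)/2 = 3.261 × 10^-4 mol
From the 2:5 ratio, n(MnO4^-) in the aliquot = 2/5 × 3.261 × 10^-4 = 1.305 × 10^-4 mol
[MnO4^-]_dilute = 1.305 × 10^-4 / 0.02540 = 0.005136 mol/L
[MnO4^-]_original = 0.005136 × 100.0/9.748 = 0.05269 mol/L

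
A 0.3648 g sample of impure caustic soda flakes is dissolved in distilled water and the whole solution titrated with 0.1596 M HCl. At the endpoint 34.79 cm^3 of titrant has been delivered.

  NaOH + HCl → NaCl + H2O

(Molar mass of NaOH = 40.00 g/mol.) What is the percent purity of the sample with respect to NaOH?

60.88 %

n(HCl) = 0.03479 L × 0.1596 mol/L = 5.552 × 10^-3 mol
n(NaOH) = 5.552 × 10^-3 mol (1:1 ratio)
mass of NaOH = 5.552 × 10^-3 × 40.00 g/mol = 0.2221 g
% NaOH = 0.2221 / 0.3648 × 100 = 60.88 %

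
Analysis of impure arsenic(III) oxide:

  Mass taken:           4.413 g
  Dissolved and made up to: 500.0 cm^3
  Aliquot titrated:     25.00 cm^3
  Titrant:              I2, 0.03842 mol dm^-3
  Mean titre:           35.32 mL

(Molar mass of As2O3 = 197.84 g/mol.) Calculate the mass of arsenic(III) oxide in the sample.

2.685 g

As2O3 + 2 I2 + 2 H2O → As2O5 + 4 HI
n(I2) per titration = 0.03532 × 0.03842 = 1.357 × 10^-3 mol
From the 1:2 ratio, n(As2O3) in each aliquot = 1/2 × 1.357 × 10^-3 = 6.785 × 10^-4 mol
n(As2O3) in the whole flask = 6.785 × 10^-4 × 500.0/25.00 = 0.01357 mol
mass of As2O3 = 0.01357 × 197.84 = 2.685 g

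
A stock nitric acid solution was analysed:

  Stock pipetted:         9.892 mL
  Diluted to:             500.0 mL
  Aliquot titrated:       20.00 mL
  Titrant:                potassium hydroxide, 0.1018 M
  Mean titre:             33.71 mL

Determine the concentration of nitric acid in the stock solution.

8.673 M

HNO3 + KOH → KNO3 + H2O
n(KOH) = 0.03371 × 0.1018 = 3.432 × 10^-3 mol
n(HNO3) in the aliquot = 3.432 × 10^-3 mol (1:1 ratio)
[HNO3]_dilute = 3.432 × 10^-3 / 0.02000 = 0.1716 mol/L
Dilution factor = 500.0 / 9.892 = 50.55
[HNO3]_stock = 0.1716 × 50.55 = 8.673 mol/L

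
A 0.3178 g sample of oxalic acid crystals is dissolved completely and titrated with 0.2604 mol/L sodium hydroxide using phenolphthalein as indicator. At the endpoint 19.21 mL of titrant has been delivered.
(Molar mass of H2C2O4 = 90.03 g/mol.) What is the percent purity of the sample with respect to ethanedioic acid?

70.86 %

H2C2O4 + 2 NaOH → Na2C2O4 + 2 H2O
n(NaOH) = 0.01921 L × 0.2604 mol/L = 5.002 × 10^-3 mol
From the 1:2 ratio, n(H2C2O4) = 1/2 × 5.002 × 10^-3 = 2.501 × 10^-3 mol
mass of H2C2O4 = 2.501 × 10^-3 × 90.03 g/mol = 0.2252 g
% H2C2O4 = 0.2252 / 0.3178 × 100 = 70.86 %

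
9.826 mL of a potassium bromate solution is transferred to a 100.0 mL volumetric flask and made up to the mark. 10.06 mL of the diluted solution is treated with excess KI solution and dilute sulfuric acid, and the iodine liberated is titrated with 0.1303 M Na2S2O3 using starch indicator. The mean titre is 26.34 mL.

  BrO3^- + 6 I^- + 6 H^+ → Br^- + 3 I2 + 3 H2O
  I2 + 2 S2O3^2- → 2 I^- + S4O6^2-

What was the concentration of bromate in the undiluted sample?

n(S2O3^2-) = 0.02634 × 0.1303 = 3.432 × 10^-3 mol
n(I2) = n(S2O3^2-)/2 = 1.716 × 10^-3 mol
From the 1:3 ratio, n(BrO3^-) in the aliquot = 1/3 × 1.716 × 10^-3 = 5.720 × 10^-4 mol
[BrO3^-]_dilute = 5.720 × 10^-4 / 0.01006 = 0.05686 mol/L
[BrO3^-]_original = 0.05686 × 100.0/9.826 = 0.5787 mol/L

0.5787 M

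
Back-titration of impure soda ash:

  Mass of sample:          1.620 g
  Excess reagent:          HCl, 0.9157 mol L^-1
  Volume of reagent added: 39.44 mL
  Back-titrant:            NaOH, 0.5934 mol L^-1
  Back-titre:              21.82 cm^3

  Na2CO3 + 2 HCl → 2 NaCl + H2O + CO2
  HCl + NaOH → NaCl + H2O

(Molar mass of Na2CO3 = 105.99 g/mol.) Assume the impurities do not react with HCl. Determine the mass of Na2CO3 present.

1.228 g

n(HCl) added = 0.03944 × 0.9157 = 0.03612 mol
n(NaOH) used in back-titration = 0.02182 × 0.5934 = 0.01295 mol
n(HCl) left over = 0.01295 mol (1:1 ratio)
n(HCl) consumed by analyte = 0.03612 − 0.01295 = 0.02317 mol
From the 1:2 ratio, n(Na2CO3) = 1/2 × 0.02317 = 0.01158 mol
mass of Na2CO3 = 0.01158 × 105.99 = 1.228 g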